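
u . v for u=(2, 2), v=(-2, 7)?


u . v = u_x*v_x + u_y*v_y = 2*(-2) + 2*7
= (-4) + 14 = 10

10


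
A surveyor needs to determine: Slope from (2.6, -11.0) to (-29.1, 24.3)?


slope = (y2-y1)/(x2-x1) = (24.3-(-11))/((-29.1)-2.6) = 35.3/(-31.7) = -1.1136

-1.1136


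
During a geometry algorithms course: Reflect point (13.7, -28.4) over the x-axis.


Reflection over x-axis: (x,y) -> (x,-y)
(13.7, -28.4) -> (13.7, 28.4)

(13.7, 28.4)


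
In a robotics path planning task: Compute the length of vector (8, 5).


|u| = sqrt(8^2 + 5^2) = sqrt(89) = 9.434

9.434


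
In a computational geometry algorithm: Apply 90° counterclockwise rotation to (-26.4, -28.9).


90° CCW: (x,y) -> (-y, x)
(-26.4,-28.9) -> (28.9, -26.4)

(28.9, -26.4)


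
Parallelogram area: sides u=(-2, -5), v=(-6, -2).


|u x v| = |(-2)*(-2) - (-5)*(-6)|
= |4 - 30| = 26

26


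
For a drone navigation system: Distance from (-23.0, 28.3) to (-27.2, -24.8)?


dx=-4.2, dy=-53.1
d^2 = (-4.2)^2 + (-53.1)^2 = 2837.25
d = sqrt(2837.25) = 53.2658

53.2658


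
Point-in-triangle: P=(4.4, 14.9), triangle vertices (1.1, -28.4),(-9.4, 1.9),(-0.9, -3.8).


Cross products: AB x AP = -554.64, BC x BP = 189.16, CA x CP = 167.78
All same sign? no

No, outside


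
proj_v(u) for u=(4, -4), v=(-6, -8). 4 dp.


u.v = 8, |v| = sqrt(100) = 10
Scalar projection = u.v / |v| = 8 / sqrt(100) = 0.8

0.8


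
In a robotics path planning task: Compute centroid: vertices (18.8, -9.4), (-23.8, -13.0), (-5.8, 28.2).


Centroid = ((x_A+x_B+x_C)/3, (y_A+y_B+y_C)/3)
= ((18.8+(-23.8)+(-5.8))/3, ((-9.4)+(-13)+28.2)/3)
= (-3.6, 1.9333)

(-3.6, 1.9333)


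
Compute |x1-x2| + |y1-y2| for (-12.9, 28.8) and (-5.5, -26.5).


|(-12.9)-(-5.5)| + |28.8-(-26.5)| = 7.4 + 55.3 = 62.7

62.7


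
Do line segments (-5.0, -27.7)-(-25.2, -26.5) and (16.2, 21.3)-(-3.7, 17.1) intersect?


Cross products: d1=886.06, d2=777.34, d3=-1015.24, d4=-906.52
d1*d2 < 0 and d3*d4 < 0? no

No, they don't intersect


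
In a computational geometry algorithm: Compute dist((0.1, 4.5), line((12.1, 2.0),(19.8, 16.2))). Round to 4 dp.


|cross product| = 189.65
|line direction| = sqrt(260.93) = 16.1533
Distance = 189.65/sqrt(260.93) = 11.7406

11.7406


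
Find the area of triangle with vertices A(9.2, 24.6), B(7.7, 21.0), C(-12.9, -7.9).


Area = |x_A(y_B-y_C) + x_B(y_C-y_A) + x_C(y_A-y_B)|/2
= |265.88 + (-250.25) + (-46.44)|/2
= 30.81/2 = 15.405

15.405


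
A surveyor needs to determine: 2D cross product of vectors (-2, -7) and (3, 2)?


u x v = u_x*v_y - u_y*v_x = (-2)*2 - (-7)*3
= (-4) - (-21) = 17

17


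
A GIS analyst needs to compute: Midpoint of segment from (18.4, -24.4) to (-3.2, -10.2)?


M = ((18.4+(-3.2))/2, ((-24.4)+(-10.2))/2)
= (7.6, -17.3)

(7.6, -17.3)


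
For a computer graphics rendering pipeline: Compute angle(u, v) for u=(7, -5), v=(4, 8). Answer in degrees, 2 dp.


u.v = -12, |u| = sqrt(74) = 8.6023, |v| = sqrt(80) = 8.9443
cos(theta) = u.v/(|u||v|) = -12/sqrt(5920) = -0.155963
theta = acos(-0.155963) = 98.97 degrees

98.97 degrees


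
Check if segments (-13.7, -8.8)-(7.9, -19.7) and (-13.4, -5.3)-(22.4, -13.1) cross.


Cross products: d1=-127.64, d2=-349.38, d3=78.87, d4=300.61
d1*d2 < 0 and d3*d4 < 0? no

No, they don't intersect


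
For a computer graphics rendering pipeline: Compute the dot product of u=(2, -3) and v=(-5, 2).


u . v = u_x*v_x + u_y*v_y = 2*(-5) + (-3)*2
= (-10) + (-6) = -16

-16


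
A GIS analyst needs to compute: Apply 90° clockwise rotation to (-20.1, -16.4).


90° CW: (x,y) -> (y, -x)
(-20.1,-16.4) -> (-16.4, 20.1)

(-16.4, 20.1)


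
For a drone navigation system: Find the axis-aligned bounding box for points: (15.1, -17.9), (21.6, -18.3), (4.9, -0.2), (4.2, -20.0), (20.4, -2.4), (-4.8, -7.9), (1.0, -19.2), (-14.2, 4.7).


x range: [-14.2, 21.6]
y range: [-20, 4.7]
Bounding box: (-14.2,-20) to (21.6,4.7)

(-14.2,-20) to (21.6,4.7)


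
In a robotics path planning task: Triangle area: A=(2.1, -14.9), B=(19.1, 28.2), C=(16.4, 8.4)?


Area = |x_A(y_B-y_C) + x_B(y_C-y_A) + x_C(y_A-y_B)|/2
= |41.58 + 445.03 + (-706.84)|/2
= 220.23/2 = 110.115

110.115


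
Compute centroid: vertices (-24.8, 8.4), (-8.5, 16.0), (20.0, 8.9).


Centroid = ((x_A+x_B+x_C)/3, (y_A+y_B+y_C)/3)
= (((-24.8)+(-8.5)+20)/3, (8.4+16+8.9)/3)
= (-4.4333, 11.1)

(-4.4333, 11.1)


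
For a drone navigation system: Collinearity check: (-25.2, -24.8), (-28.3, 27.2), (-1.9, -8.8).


Cross product: ((-28.3)-(-25.2))*((-8.8)-(-24.8)) - (27.2-(-24.8))*((-1.9)-(-25.2))
= -1261.2

No, not collinear


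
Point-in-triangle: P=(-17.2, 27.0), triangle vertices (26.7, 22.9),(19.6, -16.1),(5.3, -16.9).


Cross products: AB x AP = -1741.21, BC x BP = -645.77, CA x CP = 1834.96
All same sign? no

No, outside


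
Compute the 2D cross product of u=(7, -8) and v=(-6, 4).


u x v = u_x*v_y - u_y*v_x = 7*4 - (-8)*(-6)
= 28 - 48 = -20

-20


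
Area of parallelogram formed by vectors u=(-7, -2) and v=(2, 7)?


|u x v| = |(-7)*7 - (-2)*2|
= |(-49) - (-4)| = 45

45


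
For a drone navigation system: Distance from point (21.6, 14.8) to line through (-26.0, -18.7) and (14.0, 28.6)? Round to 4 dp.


|cross product| = 911.48
|line direction| = sqrt(3837.29) = 61.9459
Distance = 911.48/sqrt(3837.29) = 14.7141

14.7141


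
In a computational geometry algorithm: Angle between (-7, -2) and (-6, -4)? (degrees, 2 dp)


u.v = 50, |u| = sqrt(53) = 7.2801, |v| = sqrt(52) = 7.2111
cos(theta) = u.v/(|u||v|) = 50/sqrt(2756) = 0.952424
theta = acos(0.952424) = 17.74 degrees

17.74 degrees


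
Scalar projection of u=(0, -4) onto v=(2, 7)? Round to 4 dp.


u.v = -28, |v| = sqrt(53) = 7.2801
Scalar projection = u.v / |v| = -28 / sqrt(53) = -3.8461

-3.8461


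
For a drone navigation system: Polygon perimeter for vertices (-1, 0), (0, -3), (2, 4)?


Sides: (-1, 0)->(0, -3): sqrt(10) = 3.162278, (0, -3)->(2, 4): sqrt(53) = 7.28011, (2, 4)->(-1, 0): sqrt(25) = 5
Sum = 15.442388
Perimeter = 15.4424

15.4424


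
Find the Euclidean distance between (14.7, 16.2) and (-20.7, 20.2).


dx=-35.4, dy=4
d^2 = (-35.4)^2 + 4^2 = 1269.16
d = sqrt(1269.16) = 35.6253

35.6253


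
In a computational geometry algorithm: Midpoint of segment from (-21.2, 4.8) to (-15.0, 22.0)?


M = (((-21.2)+(-15))/2, (4.8+22)/2)
= (-18.1, 13.4)

(-18.1, 13.4)


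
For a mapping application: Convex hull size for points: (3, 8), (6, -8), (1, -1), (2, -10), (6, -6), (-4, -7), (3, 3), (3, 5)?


Convex hull vertices (CCW): (-4, -7), (2, -10), (6, -8), (6, -6), (3, 8)
Count = 5

5


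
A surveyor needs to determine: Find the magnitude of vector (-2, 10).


|u| = sqrt((-2)^2 + 10^2) = sqrt(104) = 10.198

10.198


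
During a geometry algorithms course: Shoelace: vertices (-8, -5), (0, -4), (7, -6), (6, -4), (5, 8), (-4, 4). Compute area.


Shoelace sum: ((-8)*(-4) - 0*(-5)) + (0*(-6) - 7*(-4)) + (7*(-4) - 6*(-6)) + (6*8 - 5*(-4)) + (5*4 - (-4)*8) + ((-4)*(-5) - (-8)*4)
= 240
Area = |240|/2 = 120

120


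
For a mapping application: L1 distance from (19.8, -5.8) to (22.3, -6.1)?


|19.8-22.3| + |(-5.8)-(-6.1)| = 2.5 + 0.3 = 2.8

2.8


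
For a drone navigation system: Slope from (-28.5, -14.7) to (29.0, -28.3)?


slope = (y2-y1)/(x2-x1) = ((-28.3)-(-14.7))/(29-(-28.5)) = (-13.6)/57.5 = -0.2365

-0.2365


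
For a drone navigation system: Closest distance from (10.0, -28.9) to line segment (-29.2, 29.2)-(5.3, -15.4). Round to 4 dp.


Project P onto AB: t = 1 (clamped to [0,1])
Closest point on segment: (5.3, -15.4)
Distance: 14.2948

14.2948


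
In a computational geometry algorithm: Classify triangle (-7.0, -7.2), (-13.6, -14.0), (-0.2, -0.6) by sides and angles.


Side lengths squared: AB^2=89.8, BC^2=359.12, CA^2=89.8
Sorted: [89.8, 89.8, 359.12]
By sides: Isosceles, By angles: Obtuse

Isosceles, Obtuse


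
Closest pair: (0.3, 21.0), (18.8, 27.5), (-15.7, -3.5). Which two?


d(P0,P1) = 19.6087, d(P0,P2) = 29.2617, d(P1,P2) = 46.3816
Closest: P0 and P1

Closest pair: (0.3, 21.0) and (18.8, 27.5), distance = 19.6087


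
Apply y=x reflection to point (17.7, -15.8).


Reflection over y=x: (x,y) -> (y,x)
(17.7, -15.8) -> (-15.8, 17.7)

(-15.8, 17.7)


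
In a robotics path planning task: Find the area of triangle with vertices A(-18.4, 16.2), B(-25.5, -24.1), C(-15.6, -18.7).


Area = |x_A(y_B-y_C) + x_B(y_C-y_A) + x_C(y_A-y_B)|/2
= |99.36 + 889.95 + (-628.68)|/2
= 360.63/2 = 180.315

180.315


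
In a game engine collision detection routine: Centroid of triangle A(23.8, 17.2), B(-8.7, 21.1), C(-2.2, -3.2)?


Centroid = ((x_A+x_B+x_C)/3, (y_A+y_B+y_C)/3)
= ((23.8+(-8.7)+(-2.2))/3, (17.2+21.1+(-3.2))/3)
= (4.3, 11.7)

(4.3, 11.7)


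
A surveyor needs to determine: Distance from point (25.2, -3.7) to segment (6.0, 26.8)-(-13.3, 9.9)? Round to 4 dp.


Project P onto AB: t = 0.2202 (clamped to [0,1])
Closest point on segment: (1.7508, 23.0792)
Distance: 35.5948

35.5948


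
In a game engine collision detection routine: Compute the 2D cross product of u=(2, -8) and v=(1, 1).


u x v = u_x*v_y - u_y*v_x = 2*1 - (-8)*1
= 2 - (-8) = 10

10


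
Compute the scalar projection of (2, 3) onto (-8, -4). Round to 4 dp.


u.v = -28, |v| = sqrt(80) = 8.9443
Scalar projection = u.v / |v| = -28 / sqrt(80) = -3.1305

-3.1305


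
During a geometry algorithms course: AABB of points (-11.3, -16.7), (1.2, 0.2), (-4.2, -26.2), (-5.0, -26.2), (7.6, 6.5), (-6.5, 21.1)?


x range: [-11.3, 7.6]
y range: [-26.2, 21.1]
Bounding box: (-11.3,-26.2) to (7.6,21.1)

(-11.3,-26.2) to (7.6,21.1)


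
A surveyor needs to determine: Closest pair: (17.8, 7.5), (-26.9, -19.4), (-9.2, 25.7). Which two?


d(P0,P1) = 52.1699, d(P0,P2) = 32.5613, d(P1,P2) = 48.4489
Closest: P0 and P2

Closest pair: (17.8, 7.5) and (-9.2, 25.7), distance = 32.5613


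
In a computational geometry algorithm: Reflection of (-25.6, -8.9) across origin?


Reflection over origin: (x,y) -> (-x,-y)
(-25.6, -8.9) -> (25.6, 8.9)

(25.6, 8.9)


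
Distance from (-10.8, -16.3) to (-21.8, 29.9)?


dx=-11, dy=46.2
d^2 = (-11)^2 + 46.2^2 = 2255.44
d = sqrt(2255.44) = 47.4915

47.4915


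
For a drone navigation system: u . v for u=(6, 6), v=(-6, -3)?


u . v = u_x*v_x + u_y*v_y = 6*(-6) + 6*(-3)
= (-36) + (-18) = -54

-54


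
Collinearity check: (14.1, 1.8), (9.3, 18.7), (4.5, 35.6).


Cross product: (9.3-14.1)*(35.6-1.8) - (18.7-1.8)*(4.5-14.1)
= 0

Yes, collinear


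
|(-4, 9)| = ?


|u| = sqrt((-4)^2 + 9^2) = sqrt(97) = 9.8489

9.8489


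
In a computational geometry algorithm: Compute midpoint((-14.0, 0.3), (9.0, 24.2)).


M = (((-14)+9)/2, (0.3+24.2)/2)
= (-2.5, 12.25)

(-2.5, 12.25)


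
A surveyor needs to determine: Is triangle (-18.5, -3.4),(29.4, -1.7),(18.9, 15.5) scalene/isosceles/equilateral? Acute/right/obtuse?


Side lengths squared: AB^2=2297.3, BC^2=406.09, CA^2=1755.97
Sorted: [406.09, 1755.97, 2297.3]
By sides: Scalene, By angles: Obtuse

Scalene, Obtuse


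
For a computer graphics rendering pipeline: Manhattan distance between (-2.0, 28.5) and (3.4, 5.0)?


|(-2)-3.4| + |28.5-5| = 5.4 + 23.5 = 28.9

28.9


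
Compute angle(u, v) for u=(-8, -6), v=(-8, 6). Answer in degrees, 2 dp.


u.v = 28, |u| = sqrt(100) = 10, |v| = sqrt(100) = 10
cos(theta) = u.v/(|u||v|) = 28/sqrt(10000) = 0.28
theta = acos(0.28) = 73.74 degrees

73.74 degrees


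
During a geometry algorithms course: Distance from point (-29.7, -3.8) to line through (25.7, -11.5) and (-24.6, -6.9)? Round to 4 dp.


|cross product| = 132.47
|line direction| = sqrt(2551.25) = 50.5099
Distance = 132.47/sqrt(2551.25) = 2.6227

2.6227


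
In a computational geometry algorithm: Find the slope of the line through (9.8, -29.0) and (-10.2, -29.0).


slope = (y2-y1)/(x2-x1) = ((-29)-(-29))/((-10.2)-9.8) = 0/(-20) = 0

0


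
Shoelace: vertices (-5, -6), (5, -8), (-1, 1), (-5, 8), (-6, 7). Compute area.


Shoelace sum: ((-5)*(-8) - 5*(-6)) + (5*1 - (-1)*(-8)) + ((-1)*8 - (-5)*1) + ((-5)*7 - (-6)*8) + ((-6)*(-6) - (-5)*7)
= 148
Area = |148|/2 = 74

74


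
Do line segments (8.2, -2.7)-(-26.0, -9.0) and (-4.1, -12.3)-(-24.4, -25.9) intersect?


Cross products: d1=-27.6, d2=-364.83, d3=250.83, d4=588.06
d1*d2 < 0 and d3*d4 < 0? no

No, they don't intersect


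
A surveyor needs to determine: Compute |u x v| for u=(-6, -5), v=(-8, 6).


|u x v| = |(-6)*6 - (-5)*(-8)|
= |(-36) - 40| = 76

76


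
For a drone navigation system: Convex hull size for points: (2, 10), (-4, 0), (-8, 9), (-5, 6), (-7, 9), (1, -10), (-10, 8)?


Convex hull vertices (CCW): (-10, 8), (1, -10), (2, 10), (-8, 9)
Count = 4

4


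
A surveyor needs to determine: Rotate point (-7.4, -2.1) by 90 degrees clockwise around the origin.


90° CW: (x,y) -> (y, -x)
(-7.4,-2.1) -> (-2.1, 7.4)

(-2.1, 7.4)


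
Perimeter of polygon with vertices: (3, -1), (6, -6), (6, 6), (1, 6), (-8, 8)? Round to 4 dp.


Sides: (3, -1)->(6, -6): sqrt(34) = 5.830952, (6, -6)->(6, 6): sqrt(144) = 12, (6, 6)->(1, 6): sqrt(25) = 5, (1, 6)->(-8, 8): sqrt(85) = 9.219544, (-8, 8)->(3, -1): sqrt(202) = 14.21267
Sum = 46.263166
Perimeter = 46.2632

46.2632


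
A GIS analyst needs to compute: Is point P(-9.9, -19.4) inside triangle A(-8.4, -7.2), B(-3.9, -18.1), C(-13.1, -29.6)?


Cross products: AB x AP = -71.25, BC x BP = -57.04, CA x CP = -23.74
All same sign? yes

Yes, inside


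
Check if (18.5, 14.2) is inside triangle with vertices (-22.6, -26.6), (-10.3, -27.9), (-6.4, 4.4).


Cross products: AB x AP = 555.27, BC x BP = -766.05, CA x CP = 613.14
All same sign? no

No, outside


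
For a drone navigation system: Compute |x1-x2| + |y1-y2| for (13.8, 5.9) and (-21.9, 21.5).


|13.8-(-21.9)| + |5.9-21.5| = 35.7 + 15.6 = 51.3

51.3


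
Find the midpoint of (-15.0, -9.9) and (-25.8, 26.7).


M = (((-15)+(-25.8))/2, ((-9.9)+26.7)/2)
= (-20.4, 8.4)

(-20.4, 8.4)


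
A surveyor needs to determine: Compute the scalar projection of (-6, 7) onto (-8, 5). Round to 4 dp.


u.v = 83, |v| = sqrt(89) = 9.434
Scalar projection = u.v / |v| = 83 / sqrt(89) = 8.798

8.798


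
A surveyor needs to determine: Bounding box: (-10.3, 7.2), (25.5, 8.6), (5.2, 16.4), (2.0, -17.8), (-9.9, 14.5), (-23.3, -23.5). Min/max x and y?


x range: [-23.3, 25.5]
y range: [-23.5, 16.4]
Bounding box: (-23.3,-23.5) to (25.5,16.4)

(-23.3,-23.5) to (25.5,16.4)


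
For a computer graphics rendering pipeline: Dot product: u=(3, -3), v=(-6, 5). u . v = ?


u . v = u_x*v_x + u_y*v_y = 3*(-6) + (-3)*5
= (-18) + (-15) = -33

-33


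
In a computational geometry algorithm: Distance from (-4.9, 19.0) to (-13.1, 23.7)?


dx=-8.2, dy=4.7
d^2 = (-8.2)^2 + 4.7^2 = 89.33
d = sqrt(89.33) = 9.4515

9.4515


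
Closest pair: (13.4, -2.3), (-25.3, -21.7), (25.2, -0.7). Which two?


d(P0,P1) = 43.2903, d(P0,P2) = 11.908, d(P1,P2) = 54.6923
Closest: P0 and P2

Closest pair: (13.4, -2.3) and (25.2, -0.7), distance = 11.908


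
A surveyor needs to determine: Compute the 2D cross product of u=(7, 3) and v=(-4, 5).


u x v = u_x*v_y - u_y*v_x = 7*5 - 3*(-4)
= 35 - (-12) = 47

47


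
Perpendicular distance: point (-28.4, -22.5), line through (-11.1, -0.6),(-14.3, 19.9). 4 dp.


|cross product| = 424.73
|line direction| = sqrt(430.49) = 20.7483
Distance = 424.73/sqrt(430.49) = 20.4706

20.4706


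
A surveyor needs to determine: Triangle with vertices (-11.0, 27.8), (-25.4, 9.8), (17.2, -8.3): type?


Side lengths squared: AB^2=531.36, BC^2=2142.37, CA^2=2098.45
Sorted: [531.36, 2098.45, 2142.37]
By sides: Scalene, By angles: Acute

Scalene, Acute


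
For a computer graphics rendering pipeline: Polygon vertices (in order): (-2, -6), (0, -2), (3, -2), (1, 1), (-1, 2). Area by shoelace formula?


Shoelace sum: ((-2)*(-2) - 0*(-6)) + (0*(-2) - 3*(-2)) + (3*1 - 1*(-2)) + (1*2 - (-1)*1) + ((-1)*(-6) - (-2)*2)
= 28
Area = |28|/2 = 14

14


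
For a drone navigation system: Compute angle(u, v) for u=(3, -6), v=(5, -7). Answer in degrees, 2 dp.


u.v = 57, |u| = sqrt(45) = 6.7082, |v| = sqrt(74) = 8.6023
cos(theta) = u.v/(|u||v|) = 57/sqrt(3330) = 0.987763
theta = acos(0.987763) = 8.97 degrees

8.97 degrees


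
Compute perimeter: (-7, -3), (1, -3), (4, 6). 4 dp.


Sides: (-7, -3)->(1, -3): sqrt(64) = 8, (1, -3)->(4, 6): sqrt(90) = 9.486833, (4, 6)->(-7, -3): sqrt(202) = 14.21267
Sum = 31.699503
Perimeter = 31.6995

31.6995


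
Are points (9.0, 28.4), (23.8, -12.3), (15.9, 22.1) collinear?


Cross product: (23.8-9)*(22.1-28.4) - ((-12.3)-28.4)*(15.9-9)
= 187.59

No, not collinear


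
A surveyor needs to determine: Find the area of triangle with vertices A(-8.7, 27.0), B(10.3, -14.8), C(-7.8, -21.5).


Area = |x_A(y_B-y_C) + x_B(y_C-y_A) + x_C(y_A-y_B)|/2
= |(-58.29) + (-499.55) + (-326.04)|/2
= 883.88/2 = 441.94

441.94


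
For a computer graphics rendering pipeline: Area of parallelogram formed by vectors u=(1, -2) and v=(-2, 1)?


|u x v| = |1*1 - (-2)*(-2)|
= |1 - 4| = 3

3


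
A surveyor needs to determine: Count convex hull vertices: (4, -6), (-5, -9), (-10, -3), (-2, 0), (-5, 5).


Convex hull vertices (CCW): (-10, -3), (-5, -9), (4, -6), (-5, 5)
Count = 4

4


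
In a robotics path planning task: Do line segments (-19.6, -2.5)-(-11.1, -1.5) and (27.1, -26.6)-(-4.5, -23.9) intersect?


Cross products: d1=-635.47, d2=-690.02, d3=-251.55, d4=-197
d1*d2 < 0 and d3*d4 < 0? no

No, they don't intersect


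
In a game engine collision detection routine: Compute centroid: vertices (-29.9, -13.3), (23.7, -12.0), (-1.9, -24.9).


Centroid = ((x_A+x_B+x_C)/3, (y_A+y_B+y_C)/3)
= (((-29.9)+23.7+(-1.9))/3, ((-13.3)+(-12)+(-24.9))/3)
= (-2.7, -16.7333)

(-2.7, -16.7333)


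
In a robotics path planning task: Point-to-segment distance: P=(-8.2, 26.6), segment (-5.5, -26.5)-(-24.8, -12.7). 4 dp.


Project P onto AB: t = 1 (clamped to [0,1])
Closest point on segment: (-24.8, -12.7)
Distance: 42.662

42.662


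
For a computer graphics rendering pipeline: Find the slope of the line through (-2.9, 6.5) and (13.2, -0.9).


slope = (y2-y1)/(x2-x1) = ((-0.9)-6.5)/(13.2-(-2.9)) = (-7.4)/16.1 = -0.4596

-0.4596


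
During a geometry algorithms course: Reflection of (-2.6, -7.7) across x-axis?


Reflection over x-axis: (x,y) -> (x,-y)
(-2.6, -7.7) -> (-2.6, 7.7)

(-2.6, 7.7)


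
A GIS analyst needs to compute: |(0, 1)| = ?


|u| = sqrt(0^2 + 1^2) = sqrt(1) = 1

1


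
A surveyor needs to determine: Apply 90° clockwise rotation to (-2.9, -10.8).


90° CW: (x,y) -> (y, -x)
(-2.9,-10.8) -> (-10.8, 2.9)

(-10.8, 2.9)


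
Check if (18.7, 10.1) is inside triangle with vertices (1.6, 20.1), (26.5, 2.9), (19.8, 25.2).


Cross products: AB x AP = 45.12, BC x BP = 125.7, CA x CP = 269.21
All same sign? yes

Yes, inside


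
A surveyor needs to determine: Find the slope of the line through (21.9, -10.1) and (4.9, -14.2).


slope = (y2-y1)/(x2-x1) = ((-14.2)-(-10.1))/(4.9-21.9) = (-4.1)/(-17) = 0.2412

0.2412


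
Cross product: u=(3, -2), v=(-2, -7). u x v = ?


u x v = u_x*v_y - u_y*v_x = 3*(-7) - (-2)*(-2)
= (-21) - 4 = -25

-25


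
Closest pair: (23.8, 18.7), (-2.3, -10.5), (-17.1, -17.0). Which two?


d(P0,P1) = 39.1644, d(P0,P2) = 54.289, d(P1,P2) = 16.1645
Closest: P1 and P2

Closest pair: (-2.3, -10.5) and (-17.1, -17.0), distance = 16.1645


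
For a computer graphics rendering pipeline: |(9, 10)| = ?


|u| = sqrt(9^2 + 10^2) = sqrt(181) = 13.4536

13.4536


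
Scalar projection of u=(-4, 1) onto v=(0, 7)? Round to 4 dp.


u.v = 7, |v| = sqrt(49) = 7
Scalar projection = u.v / |v| = 7 / sqrt(49) = 1

1


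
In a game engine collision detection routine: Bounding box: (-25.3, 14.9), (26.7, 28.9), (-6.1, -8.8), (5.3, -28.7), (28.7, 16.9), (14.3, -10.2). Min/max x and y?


x range: [-25.3, 28.7]
y range: [-28.7, 28.9]
Bounding box: (-25.3,-28.7) to (28.7,28.9)

(-25.3,-28.7) to (28.7,28.9)


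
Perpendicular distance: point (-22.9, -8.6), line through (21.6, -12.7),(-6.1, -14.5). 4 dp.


|cross product| = 193.67
|line direction| = sqrt(770.53) = 27.7584
Distance = 193.67/sqrt(770.53) = 6.977

6.977


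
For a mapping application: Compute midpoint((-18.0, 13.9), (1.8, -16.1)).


M = (((-18)+1.8)/2, (13.9+(-16.1))/2)
= (-8.1, -1.1)

(-8.1, -1.1)


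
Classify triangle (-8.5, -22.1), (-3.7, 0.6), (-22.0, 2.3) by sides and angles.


Side lengths squared: AB^2=538.33, BC^2=337.78, CA^2=777.61
Sorted: [337.78, 538.33, 777.61]
By sides: Scalene, By angles: Acute

Scalene, Acute


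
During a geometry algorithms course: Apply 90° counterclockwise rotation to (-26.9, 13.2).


90° CCW: (x,y) -> (-y, x)
(-26.9,13.2) -> (-13.2, -26.9)

(-13.2, -26.9)


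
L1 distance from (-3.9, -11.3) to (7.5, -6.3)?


|(-3.9)-7.5| + |(-11.3)-(-6.3)| = 11.4 + 5 = 16.4

16.4


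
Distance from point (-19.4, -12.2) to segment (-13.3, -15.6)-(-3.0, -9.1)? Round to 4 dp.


Project P onto AB: t = 0 (clamped to [0,1])
Closest point on segment: (-13.3, -15.6)
Distance: 6.9836

6.9836


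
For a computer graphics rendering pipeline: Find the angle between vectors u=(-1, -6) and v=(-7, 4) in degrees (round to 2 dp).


u.v = -17, |u| = sqrt(37) = 6.0828, |v| = sqrt(65) = 8.0623
cos(theta) = u.v/(|u||v|) = -17/sqrt(2405) = -0.34665
theta = acos(-0.34665) = 110.28 degrees

110.28 degrees


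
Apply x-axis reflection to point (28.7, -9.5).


Reflection over x-axis: (x,y) -> (x,-y)
(28.7, -9.5) -> (28.7, 9.5)

(28.7, 9.5)


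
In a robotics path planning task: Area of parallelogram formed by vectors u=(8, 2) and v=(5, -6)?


|u x v| = |8*(-6) - 2*5|
= |(-48) - 10| = 58

58


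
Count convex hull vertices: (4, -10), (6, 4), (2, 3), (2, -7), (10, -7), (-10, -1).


Convex hull vertices (CCW): (-10, -1), (4, -10), (10, -7), (6, 4), (2, 3)
Count = 5

5


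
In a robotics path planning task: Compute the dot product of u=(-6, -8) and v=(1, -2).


u . v = u_x*v_x + u_y*v_y = (-6)*1 + (-8)*(-2)
= (-6) + 16 = 10

10


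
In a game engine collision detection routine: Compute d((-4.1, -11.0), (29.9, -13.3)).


dx=34, dy=-2.3
d^2 = 34^2 + (-2.3)^2 = 1161.29
d = sqrt(1161.29) = 34.0777

34.0777


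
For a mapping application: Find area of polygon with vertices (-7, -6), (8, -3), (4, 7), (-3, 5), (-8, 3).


Shoelace sum: ((-7)*(-3) - 8*(-6)) + (8*7 - 4*(-3)) + (4*5 - (-3)*7) + ((-3)*3 - (-8)*5) + ((-8)*(-6) - (-7)*3)
= 278
Area = |278|/2 = 139

139


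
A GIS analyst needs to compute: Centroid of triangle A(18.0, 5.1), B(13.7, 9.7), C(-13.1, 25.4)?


Centroid = ((x_A+x_B+x_C)/3, (y_A+y_B+y_C)/3)
= ((18+13.7+(-13.1))/3, (5.1+9.7+25.4)/3)
= (6.2, 13.4)

(6.2, 13.4)


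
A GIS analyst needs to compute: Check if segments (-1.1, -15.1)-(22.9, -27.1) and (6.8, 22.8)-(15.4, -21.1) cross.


Cross products: d1=-672.75, d2=277.65, d3=1004.4, d4=54
d1*d2 < 0 and d3*d4 < 0? no

No, they don't intersect


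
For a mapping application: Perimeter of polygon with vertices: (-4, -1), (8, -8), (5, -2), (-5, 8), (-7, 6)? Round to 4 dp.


Sides: (-4, -1)->(8, -8): sqrt(193) = 13.892444, (8, -8)->(5, -2): sqrt(45) = 6.708204, (5, -2)->(-5, 8): sqrt(200) = 14.142136, (-5, 8)->(-7, 6): sqrt(8) = 2.828427, (-7, 6)->(-4, -1): sqrt(58) = 7.615773
Sum = 45.186984
Perimeter = 45.187

45.187


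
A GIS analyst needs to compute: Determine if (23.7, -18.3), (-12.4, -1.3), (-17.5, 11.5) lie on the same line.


Cross product: ((-12.4)-23.7)*(11.5-(-18.3)) - ((-1.3)-(-18.3))*((-17.5)-23.7)
= -375.38

No, not collinear


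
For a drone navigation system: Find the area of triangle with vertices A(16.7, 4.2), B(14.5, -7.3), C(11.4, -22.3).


Area = |x_A(y_B-y_C) + x_B(y_C-y_A) + x_C(y_A-y_B)|/2
= |250.5 + (-384.25) + 131.1|/2
= 2.65/2 = 1.325

1.325


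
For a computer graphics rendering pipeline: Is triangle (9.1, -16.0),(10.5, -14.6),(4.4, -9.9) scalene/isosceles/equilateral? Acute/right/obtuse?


Side lengths squared: AB^2=3.92, BC^2=59.3, CA^2=59.3
Sorted: [3.92, 59.3, 59.3]
By sides: Isosceles, By angles: Acute

Isosceles, Acute


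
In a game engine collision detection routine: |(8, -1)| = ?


|u| = sqrt(8^2 + (-1)^2) = sqrt(65) = 8.0623

8.0623


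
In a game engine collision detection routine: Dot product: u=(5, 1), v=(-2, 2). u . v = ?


u . v = u_x*v_x + u_y*v_y = 5*(-2) + 1*2
= (-10) + 2 = -8

-8


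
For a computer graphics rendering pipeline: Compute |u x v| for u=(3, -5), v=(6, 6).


|u x v| = |3*6 - (-5)*6|
= |18 - (-30)| = 48

48


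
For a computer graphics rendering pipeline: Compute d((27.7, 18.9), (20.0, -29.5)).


dx=-7.7, dy=-48.4
d^2 = (-7.7)^2 + (-48.4)^2 = 2401.85
d = sqrt(2401.85) = 49.0087

49.0087


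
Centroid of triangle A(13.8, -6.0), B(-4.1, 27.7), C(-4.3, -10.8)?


Centroid = ((x_A+x_B+x_C)/3, (y_A+y_B+y_C)/3)
= ((13.8+(-4.1)+(-4.3))/3, ((-6)+27.7+(-10.8))/3)
= (1.8, 3.6333)

(1.8, 3.6333)


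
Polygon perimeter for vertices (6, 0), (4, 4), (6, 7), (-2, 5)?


Sides: (6, 0)->(4, 4): sqrt(20) = 4.472136, (4, 4)->(6, 7): sqrt(13) = 3.605551, (6, 7)->(-2, 5): sqrt(68) = 8.246211, (-2, 5)->(6, 0): sqrt(89) = 9.433981
Sum = 25.757879
Perimeter = 25.7579

25.7579


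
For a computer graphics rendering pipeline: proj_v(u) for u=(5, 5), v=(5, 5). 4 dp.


u.v = 50, |v| = sqrt(50) = 7.0711
Scalar projection = u.v / |v| = 50 / sqrt(50) = 7.0711

7.0711


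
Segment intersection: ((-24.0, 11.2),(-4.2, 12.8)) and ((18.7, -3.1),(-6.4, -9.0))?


Cross products: d1=-610.86, d2=-534.2, d3=-351.46, d4=-428.12
d1*d2 < 0 and d3*d4 < 0? no

No, they don't intersect


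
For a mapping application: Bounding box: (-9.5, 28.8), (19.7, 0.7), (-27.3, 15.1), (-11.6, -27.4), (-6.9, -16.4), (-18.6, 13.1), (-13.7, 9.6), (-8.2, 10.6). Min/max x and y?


x range: [-27.3, 19.7]
y range: [-27.4, 28.8]
Bounding box: (-27.3,-27.4) to (19.7,28.8)

(-27.3,-27.4) to (19.7,28.8)


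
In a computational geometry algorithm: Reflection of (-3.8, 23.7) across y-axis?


Reflection over y-axis: (x,y) -> (-x,y)
(-3.8, 23.7) -> (3.8, 23.7)

(3.8, 23.7)


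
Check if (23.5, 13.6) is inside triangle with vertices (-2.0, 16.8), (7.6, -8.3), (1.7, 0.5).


Cross products: AB x AP = 609.33, BC x BP = -269.13, CA x CP = -403.81
All same sign? no

No, outside


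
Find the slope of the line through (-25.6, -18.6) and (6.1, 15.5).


slope = (y2-y1)/(x2-x1) = (15.5-(-18.6))/(6.1-(-25.6)) = 34.1/31.7 = 1.0757

1.0757


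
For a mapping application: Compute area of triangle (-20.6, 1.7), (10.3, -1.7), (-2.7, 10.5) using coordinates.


Area = |x_A(y_B-y_C) + x_B(y_C-y_A) + x_C(y_A-y_B)|/2
= |251.32 + 90.64 + (-9.18)|/2
= 332.78/2 = 166.39

166.39


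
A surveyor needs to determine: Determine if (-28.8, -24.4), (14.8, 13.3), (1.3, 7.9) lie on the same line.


Cross product: (14.8-(-28.8))*(7.9-(-24.4)) - (13.3-(-24.4))*(1.3-(-28.8))
= 273.51

No, not collinear


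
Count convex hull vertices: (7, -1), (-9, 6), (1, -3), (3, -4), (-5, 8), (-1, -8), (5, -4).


Convex hull vertices (CCW): (-9, 6), (-1, -8), (5, -4), (7, -1), (-5, 8)
Count = 5

5


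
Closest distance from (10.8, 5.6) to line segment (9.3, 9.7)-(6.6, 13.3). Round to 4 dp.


Project P onto AB: t = 0 (clamped to [0,1])
Closest point on segment: (9.3, 9.7)
Distance: 4.3658

4.3658


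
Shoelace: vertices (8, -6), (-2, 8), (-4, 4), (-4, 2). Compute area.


Shoelace sum: (8*8 - (-2)*(-6)) + ((-2)*4 - (-4)*8) + ((-4)*2 - (-4)*4) + ((-4)*(-6) - 8*2)
= 92
Area = |92|/2 = 46

46


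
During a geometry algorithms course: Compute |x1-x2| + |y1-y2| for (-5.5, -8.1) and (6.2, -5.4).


|(-5.5)-6.2| + |(-8.1)-(-5.4)| = 11.7 + 2.7 = 14.4

14.4


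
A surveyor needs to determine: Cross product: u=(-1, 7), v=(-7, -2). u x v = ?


u x v = u_x*v_y - u_y*v_x = (-1)*(-2) - 7*(-7)
= 2 - (-49) = 51

51


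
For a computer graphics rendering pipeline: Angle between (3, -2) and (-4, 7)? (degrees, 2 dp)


u.v = -26, |u| = sqrt(13) = 3.6056, |v| = sqrt(65) = 8.0623
cos(theta) = u.v/(|u||v|) = -26/sqrt(845) = -0.894427
theta = acos(-0.894427) = 153.43 degrees

153.43 degrees


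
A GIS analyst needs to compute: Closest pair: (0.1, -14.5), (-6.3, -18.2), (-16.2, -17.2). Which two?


d(P0,P1) = 7.3926, d(P0,P2) = 16.5221, d(P1,P2) = 9.9504
Closest: P0 and P1

Closest pair: (0.1, -14.5) and (-6.3, -18.2), distance = 7.3926


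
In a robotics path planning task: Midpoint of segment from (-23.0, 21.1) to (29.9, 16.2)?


M = (((-23)+29.9)/2, (21.1+16.2)/2)
= (3.45, 18.65)

(3.45, 18.65)


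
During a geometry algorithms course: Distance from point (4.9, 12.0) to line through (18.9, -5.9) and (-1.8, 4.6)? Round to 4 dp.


|cross product| = 223.53
|line direction| = sqrt(538.74) = 23.2108
Distance = 223.53/sqrt(538.74) = 9.6304

9.6304


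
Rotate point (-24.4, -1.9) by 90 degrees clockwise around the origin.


90° CW: (x,y) -> (y, -x)
(-24.4,-1.9) -> (-1.9, 24.4)

(-1.9, 24.4)


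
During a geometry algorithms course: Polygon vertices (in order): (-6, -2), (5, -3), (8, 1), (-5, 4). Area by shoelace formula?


Shoelace sum: ((-6)*(-3) - 5*(-2)) + (5*1 - 8*(-3)) + (8*4 - (-5)*1) + ((-5)*(-2) - (-6)*4)
= 128
Area = |128|/2 = 64

64


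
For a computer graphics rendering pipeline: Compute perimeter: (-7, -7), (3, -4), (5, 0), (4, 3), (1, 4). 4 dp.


Sides: (-7, -7)->(3, -4): sqrt(109) = 10.440307, (3, -4)->(5, 0): sqrt(20) = 4.472136, (5, 0)->(4, 3): sqrt(10) = 3.162278, (4, 3)->(1, 4): sqrt(10) = 3.162278, (1, 4)->(-7, -7): sqrt(185) = 13.601471
Sum = 34.83847
Perimeter = 34.8385

34.8385


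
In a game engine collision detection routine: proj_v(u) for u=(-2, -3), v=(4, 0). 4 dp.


u.v = -8, |v| = sqrt(16) = 4
Scalar projection = u.v / |v| = -8 / sqrt(16) = -2

-2


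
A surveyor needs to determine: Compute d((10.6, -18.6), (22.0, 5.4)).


dx=11.4, dy=24
d^2 = 11.4^2 + 24^2 = 705.96
d = sqrt(705.96) = 26.5699

26.5699


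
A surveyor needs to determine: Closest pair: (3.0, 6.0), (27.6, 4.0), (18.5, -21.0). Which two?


d(P0,P1) = 24.6812, d(P0,P2) = 31.1328, d(P1,P2) = 26.6047
Closest: P0 and P1

Closest pair: (3.0, 6.0) and (27.6, 4.0), distance = 24.6812


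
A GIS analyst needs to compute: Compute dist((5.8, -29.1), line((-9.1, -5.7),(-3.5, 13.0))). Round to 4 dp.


|cross product| = 409.67
|line direction| = sqrt(381.05) = 19.5205
Distance = 409.67/sqrt(381.05) = 20.9867

20.9867


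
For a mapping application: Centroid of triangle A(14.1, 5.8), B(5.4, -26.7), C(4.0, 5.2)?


Centroid = ((x_A+x_B+x_C)/3, (y_A+y_B+y_C)/3)
= ((14.1+5.4+4)/3, (5.8+(-26.7)+5.2)/3)
= (7.8333, -5.2333)

(7.8333, -5.2333)


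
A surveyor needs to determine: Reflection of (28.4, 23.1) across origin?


Reflection over origin: (x,y) -> (-x,-y)
(28.4, 23.1) -> (-28.4, -23.1)

(-28.4, -23.1)


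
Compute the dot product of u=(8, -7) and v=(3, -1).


u . v = u_x*v_x + u_y*v_y = 8*3 + (-7)*(-1)
= 24 + 7 = 31

31


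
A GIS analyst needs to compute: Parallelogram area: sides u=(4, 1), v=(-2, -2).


|u x v| = |4*(-2) - 1*(-2)|
= |(-8) - (-2)| = 6

6


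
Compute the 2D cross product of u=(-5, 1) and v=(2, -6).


u x v = u_x*v_y - u_y*v_x = (-5)*(-6) - 1*2
= 30 - 2 = 28

28


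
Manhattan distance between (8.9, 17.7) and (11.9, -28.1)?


|8.9-11.9| + |17.7-(-28.1)| = 3 + 45.8 = 48.8

48.8


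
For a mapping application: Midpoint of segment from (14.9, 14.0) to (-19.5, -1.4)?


M = ((14.9+(-19.5))/2, (14+(-1.4))/2)
= (-2.3, 6.3)

(-2.3, 6.3)


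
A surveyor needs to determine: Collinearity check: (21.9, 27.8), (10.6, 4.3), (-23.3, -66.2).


Cross product: (10.6-21.9)*((-66.2)-27.8) - (4.3-27.8)*((-23.3)-21.9)
= 0

Yes, collinear


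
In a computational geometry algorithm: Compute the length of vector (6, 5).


|u| = sqrt(6^2 + 5^2) = sqrt(61) = 7.8102

7.8102


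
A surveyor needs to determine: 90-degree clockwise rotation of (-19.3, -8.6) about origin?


90° CW: (x,y) -> (y, -x)
(-19.3,-8.6) -> (-8.6, 19.3)

(-8.6, 19.3)


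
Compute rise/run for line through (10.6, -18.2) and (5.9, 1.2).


slope = (y2-y1)/(x2-x1) = (1.2-(-18.2))/(5.9-10.6) = 19.4/(-4.7) = -4.1277

-4.1277


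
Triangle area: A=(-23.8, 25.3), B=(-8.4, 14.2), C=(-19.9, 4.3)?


Area = |x_A(y_B-y_C) + x_B(y_C-y_A) + x_C(y_A-y_B)|/2
= |(-235.62) + 176.4 + (-220.89)|/2
= 280.11/2 = 140.055

140.055


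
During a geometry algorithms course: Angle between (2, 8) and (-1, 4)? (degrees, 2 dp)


u.v = 30, |u| = sqrt(68) = 8.2462, |v| = sqrt(17) = 4.1231
cos(theta) = u.v/(|u||v|) = 30/sqrt(1156) = 0.882353
theta = acos(0.882353) = 28.07 degrees

28.07 degrees


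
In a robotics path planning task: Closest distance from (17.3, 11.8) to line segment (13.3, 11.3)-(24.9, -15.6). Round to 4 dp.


Project P onto AB: t = 0.0384 (clamped to [0,1])
Closest point on segment: (13.7454, 10.2672)
Distance: 3.871

3.871


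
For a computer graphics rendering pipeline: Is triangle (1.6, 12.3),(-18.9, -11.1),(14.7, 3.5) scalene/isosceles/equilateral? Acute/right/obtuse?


Side lengths squared: AB^2=967.81, BC^2=1342.12, CA^2=249.05
Sorted: [249.05, 967.81, 1342.12]
By sides: Scalene, By angles: Obtuse

Scalene, Obtuse


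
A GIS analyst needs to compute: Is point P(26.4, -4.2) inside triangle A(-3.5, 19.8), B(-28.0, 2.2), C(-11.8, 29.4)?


Cross products: AB x AP = 1114.24, BC x BP = -1583.36, CA x CP = 87.84
All same sign? no

No, outside


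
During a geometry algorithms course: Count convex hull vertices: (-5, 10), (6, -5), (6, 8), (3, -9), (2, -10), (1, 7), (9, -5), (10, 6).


Convex hull vertices (CCW): (-5, 10), (2, -10), (9, -5), (10, 6), (6, 8)
Count = 5

5


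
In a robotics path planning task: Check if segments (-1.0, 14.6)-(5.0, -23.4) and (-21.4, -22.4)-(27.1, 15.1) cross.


Cross products: d1=1029.5, d2=-1038.5, d3=-997.2, d4=1070.8
d1*d2 < 0 and d3*d4 < 0? yes

Yes, they intersect


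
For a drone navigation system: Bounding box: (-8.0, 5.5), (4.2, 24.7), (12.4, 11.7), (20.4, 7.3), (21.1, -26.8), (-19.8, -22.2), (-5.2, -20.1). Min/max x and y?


x range: [-19.8, 21.1]
y range: [-26.8, 24.7]
Bounding box: (-19.8,-26.8) to (21.1,24.7)

(-19.8,-26.8) to (21.1,24.7)


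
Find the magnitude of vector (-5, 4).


|u| = sqrt((-5)^2 + 4^2) = sqrt(41) = 6.4031

6.4031


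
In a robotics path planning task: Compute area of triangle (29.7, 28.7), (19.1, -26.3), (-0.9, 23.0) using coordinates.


Area = |x_A(y_B-y_C) + x_B(y_C-y_A) + x_C(y_A-y_B)|/2
= |(-1464.21) + (-108.87) + (-49.5)|/2
= 1622.58/2 = 811.29

811.29


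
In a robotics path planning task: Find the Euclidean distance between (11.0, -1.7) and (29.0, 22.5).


dx=18, dy=24.2
d^2 = 18^2 + 24.2^2 = 909.64
d = sqrt(909.64) = 30.1602

30.1602


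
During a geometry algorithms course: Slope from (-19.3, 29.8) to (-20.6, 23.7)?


slope = (y2-y1)/(x2-x1) = (23.7-29.8)/((-20.6)-(-19.3)) = (-6.1)/(-1.3) = 4.6923

4.6923


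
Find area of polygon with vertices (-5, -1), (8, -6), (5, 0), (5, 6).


Shoelace sum: ((-5)*(-6) - 8*(-1)) + (8*0 - 5*(-6)) + (5*6 - 5*0) + (5*(-1) - (-5)*6)
= 123
Area = |123|/2 = 61.5

61.5


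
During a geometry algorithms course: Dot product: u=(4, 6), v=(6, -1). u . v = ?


u . v = u_x*v_x + u_y*v_y = 4*6 + 6*(-1)
= 24 + (-6) = 18

18


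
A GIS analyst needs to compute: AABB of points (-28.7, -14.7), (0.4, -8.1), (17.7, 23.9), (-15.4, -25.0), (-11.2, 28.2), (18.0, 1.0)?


x range: [-28.7, 18]
y range: [-25, 28.2]
Bounding box: (-28.7,-25) to (18,28.2)

(-28.7,-25) to (18,28.2)


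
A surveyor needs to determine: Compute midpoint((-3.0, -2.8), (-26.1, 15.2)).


M = (((-3)+(-26.1))/2, ((-2.8)+15.2)/2)
= (-14.55, 6.2)

(-14.55, 6.2)


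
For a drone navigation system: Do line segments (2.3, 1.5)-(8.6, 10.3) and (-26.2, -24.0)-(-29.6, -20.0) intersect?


Cross products: d1=-200.7, d2=-255.82, d3=90.15, d4=145.27
d1*d2 < 0 and d3*d4 < 0? no

No, they don't intersect


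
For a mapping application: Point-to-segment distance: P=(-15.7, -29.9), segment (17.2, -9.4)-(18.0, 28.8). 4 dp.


Project P onto AB: t = 0 (clamped to [0,1])
Closest point on segment: (17.2, -9.4)
Distance: 38.7642

38.7642


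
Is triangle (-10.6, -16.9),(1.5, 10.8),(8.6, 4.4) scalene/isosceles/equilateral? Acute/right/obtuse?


Side lengths squared: AB^2=913.7, BC^2=91.37, CA^2=822.33
Sorted: [91.37, 822.33, 913.7]
By sides: Scalene, By angles: Right

Scalene, Right


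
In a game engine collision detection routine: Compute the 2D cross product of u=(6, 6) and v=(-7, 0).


u x v = u_x*v_y - u_y*v_x = 6*0 - 6*(-7)
= 0 - (-42) = 42

42


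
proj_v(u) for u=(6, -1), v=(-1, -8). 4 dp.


u.v = 2, |v| = sqrt(65) = 8.0623
Scalar projection = u.v / |v| = 2 / sqrt(65) = 0.2481

0.2481


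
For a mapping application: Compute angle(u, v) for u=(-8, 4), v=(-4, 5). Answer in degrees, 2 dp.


u.v = 52, |u| = sqrt(80) = 8.9443, |v| = sqrt(41) = 6.4031
cos(theta) = u.v/(|u||v|) = 52/sqrt(3280) = 0.907959
theta = acos(0.907959) = 24.78 degrees

24.78 degrees


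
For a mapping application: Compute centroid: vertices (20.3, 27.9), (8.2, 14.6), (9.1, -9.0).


Centroid = ((x_A+x_B+x_C)/3, (y_A+y_B+y_C)/3)
= ((20.3+8.2+9.1)/3, (27.9+14.6+(-9))/3)
= (12.5333, 11.1667)

(12.5333, 11.1667)


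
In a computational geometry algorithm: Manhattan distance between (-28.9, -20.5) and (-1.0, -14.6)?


|(-28.9)-(-1)| + |(-20.5)-(-14.6)| = 27.9 + 5.9 = 33.8

33.8


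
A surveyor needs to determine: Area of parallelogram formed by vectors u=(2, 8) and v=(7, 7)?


|u x v| = |2*7 - 8*7|
= |14 - 56| = 42

42


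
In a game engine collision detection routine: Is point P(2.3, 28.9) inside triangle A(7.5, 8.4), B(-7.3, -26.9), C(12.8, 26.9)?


Cross products: AB x AP = -486.96, BC x BP = 605.1, CA x CP = -204.85
All same sign? no

No, outside


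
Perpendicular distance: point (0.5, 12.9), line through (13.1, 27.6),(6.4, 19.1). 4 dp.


|cross product| = 8.61
|line direction| = sqrt(117.14) = 10.8231
Distance = 8.61/sqrt(117.14) = 0.7955

0.7955


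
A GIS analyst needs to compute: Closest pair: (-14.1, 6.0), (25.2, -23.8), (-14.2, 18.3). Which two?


d(P0,P1) = 49.3207, d(P0,P2) = 12.3004, d(P1,P2) = 57.6608
Closest: P0 and P2

Closest pair: (-14.1, 6.0) and (-14.2, 18.3), distance = 12.3004


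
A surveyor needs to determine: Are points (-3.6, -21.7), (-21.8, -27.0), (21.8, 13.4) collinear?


Cross product: ((-21.8)-(-3.6))*(13.4-(-21.7)) - ((-27)-(-21.7))*(21.8-(-3.6))
= -504.2

No, not collinear


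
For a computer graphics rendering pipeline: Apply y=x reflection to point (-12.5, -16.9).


Reflection over y=x: (x,y) -> (y,x)
(-12.5, -16.9) -> (-16.9, -12.5)

(-16.9, -12.5)


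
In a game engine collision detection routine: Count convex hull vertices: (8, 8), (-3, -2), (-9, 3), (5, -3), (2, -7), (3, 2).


Convex hull vertices (CCW): (-9, 3), (2, -7), (5, -3), (8, 8)
Count = 4

4


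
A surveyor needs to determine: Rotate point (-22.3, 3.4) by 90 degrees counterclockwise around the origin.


90° CCW: (x,y) -> (-y, x)
(-22.3,3.4) -> (-3.4, -22.3)

(-3.4, -22.3)


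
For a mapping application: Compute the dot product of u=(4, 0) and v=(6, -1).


u . v = u_x*v_x + u_y*v_y = 4*6 + 0*(-1)
= 24 + 0 = 24

24


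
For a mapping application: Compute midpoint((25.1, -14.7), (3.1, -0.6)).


M = ((25.1+3.1)/2, ((-14.7)+(-0.6))/2)
= (14.1, -7.65)

(14.1, -7.65)


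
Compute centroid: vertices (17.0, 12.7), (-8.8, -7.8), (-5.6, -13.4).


Centroid = ((x_A+x_B+x_C)/3, (y_A+y_B+y_C)/3)
= ((17+(-8.8)+(-5.6))/3, (12.7+(-7.8)+(-13.4))/3)
= (0.8667, -2.8333)

(0.8667, -2.8333)
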